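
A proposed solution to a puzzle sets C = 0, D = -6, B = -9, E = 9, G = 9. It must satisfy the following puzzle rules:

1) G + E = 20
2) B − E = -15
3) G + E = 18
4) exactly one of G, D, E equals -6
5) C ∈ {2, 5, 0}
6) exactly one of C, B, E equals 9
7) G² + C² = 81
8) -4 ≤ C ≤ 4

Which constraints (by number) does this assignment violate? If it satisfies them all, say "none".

Violated: 1 and 2.

1) G + E = 9 + 9 = 18, not 20  ✘
2) B − E = -9 − 9 = -18, not -15  ✘
3) G + E = 9 + 9 = 18  ✔
4) G=9, D=-6, E=9; 1 of them equals -6  ✔
5) C = 0 is in {2, 5, 0}  ✔
6) C=0, B=-9, E=9; 1 of them equals 9  ✔
7) G² + C² = 9² + 0² = 81 + 0 = 81  ✔
8) C = 0 lies in [-4, 4]  ✔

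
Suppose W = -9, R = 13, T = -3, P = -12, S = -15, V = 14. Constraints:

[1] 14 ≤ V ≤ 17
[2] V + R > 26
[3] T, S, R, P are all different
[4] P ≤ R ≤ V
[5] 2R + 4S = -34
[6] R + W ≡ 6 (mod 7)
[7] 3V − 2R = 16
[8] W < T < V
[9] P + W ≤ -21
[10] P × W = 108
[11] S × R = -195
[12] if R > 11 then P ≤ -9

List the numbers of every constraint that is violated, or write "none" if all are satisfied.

Violated: 6.

[1] V = 14 lies in [14, 17] — holds.
[2] V + R = 14 + 13 = 27; 27 > 26 — holds.
[3] values -3, -15, 13, -12 are pairwise distinct — holds.
[4] values -12 ≤ 13 ≤ 14 — holds.
[5] 2R + 4S = 2(13) + 4(-15) = -34 — holds.
[6] R + W = 4; 4 mod 7 = 4, not 6 — fails.
[7] 3V − 2R = 3(14) − 2(13) = 16 — holds.
[8] values -9 < -3 < 14 — holds.
[9] P + W = -12 + (-9) = -21; -21 ≤ -21 — holds.
[10] P × W = -12 × (-9) = 108 — holds.
[11] S × R = -15 × 13 = -195 — holds.
[12] R = 13 > 11, so we need P ≤ -9; P = -12 ≤ -9 — holds.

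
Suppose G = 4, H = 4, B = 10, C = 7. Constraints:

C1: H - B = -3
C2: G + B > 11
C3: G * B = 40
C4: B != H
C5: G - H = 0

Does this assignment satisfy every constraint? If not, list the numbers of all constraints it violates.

Violated: 1.

C1: H - B = 4 - 10 = -6, not -3 — violated.
C2: G + B = 4 + 10 = 14; 14 > 11 — satisfied.
C3: G * B = 4 * 10 = 40 — satisfied.
C4: B = 10, H = 4; distinct — satisfied.
C5: G - H = 4 - 4 = 0 — satisfied.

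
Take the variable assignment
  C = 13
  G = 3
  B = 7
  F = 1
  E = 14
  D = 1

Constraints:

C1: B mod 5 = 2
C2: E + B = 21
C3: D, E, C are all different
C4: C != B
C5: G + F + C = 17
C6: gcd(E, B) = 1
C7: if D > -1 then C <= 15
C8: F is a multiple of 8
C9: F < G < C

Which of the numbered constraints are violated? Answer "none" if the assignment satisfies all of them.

No — constraints 6 and 8 are not satisfied.

C1: 7 mod 5 = 2 — holds.
C2: E + B = 14 + 7 = 21 — holds.
C3: values 1, 14, 13 are pairwise distinct — holds.
C4: C = 13, B = 7; distinct — holds.
C5: G + F + C = 3 + 1 + 13 = 17 — holds.
C6: gcd(14, 7) = 7, not 1 — does not hold.
C7: D = 1 > -1, so we need C ≤ 15; C = 13 ≤ 15 — holds.
C8: 1 = 8*0 + 1, so 8 does not divide 1 — does not hold.
C9: values 1 < 3 < 13 — holds.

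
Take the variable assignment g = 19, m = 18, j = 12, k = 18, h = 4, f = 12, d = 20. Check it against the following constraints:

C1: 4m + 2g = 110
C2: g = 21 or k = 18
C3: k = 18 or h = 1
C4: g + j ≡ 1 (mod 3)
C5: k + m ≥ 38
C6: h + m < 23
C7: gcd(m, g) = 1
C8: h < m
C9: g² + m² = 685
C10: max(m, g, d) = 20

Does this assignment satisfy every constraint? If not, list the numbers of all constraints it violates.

C1: 4m + 2g = 4(18) + 2(19) = 110 — OK.
C2: g = 19 ≠ 21, but k = 18 = 18 (second disjunct) — OK.
C3: k = 18 = 18 (first disjunct) — OK.
C4: g + j = 31; 31 mod 3 = 1 — OK.
C5: k + m = 18 + 18 = 36; 36 < 38, bound 38 not met — violated.
C6: h + m = 4 + 18 = 22; 22 < 23 — OK.
C7: gcd(18, 19) = 1 — OK.
C8: h = 4, m = 18; 4 < 18 — OK.
C9: g² + m² = 19² + 18² = 361 + 324 = 685 — OK.
C10: max(18, 19, 20) = 20 — OK.

No — constraint 5 is not satisfied.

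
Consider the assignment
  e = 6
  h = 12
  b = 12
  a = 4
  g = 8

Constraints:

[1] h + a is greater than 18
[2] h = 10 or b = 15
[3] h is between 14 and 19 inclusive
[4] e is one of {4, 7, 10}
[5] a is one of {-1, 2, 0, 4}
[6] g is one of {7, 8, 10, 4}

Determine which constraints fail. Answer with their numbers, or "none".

[1] h + a = 12 + 4 = 16; 16 ≤ 18, bound 18 not met — fails.
[2] h = 12 ≠ 10 and b = 12 ≠ 15; both disjuncts false — fails.
[3] h = 12 is outside [14, 19] — fails.
[4] e = 6 is not in {4, 7, 10} — fails.
[5] a = 4 is in {-1, 2, 0, 4} — holds.
[6] g = 8 is in {7, 8, 10, 4} — holds.

Violated: 1, 2, 3, and 4.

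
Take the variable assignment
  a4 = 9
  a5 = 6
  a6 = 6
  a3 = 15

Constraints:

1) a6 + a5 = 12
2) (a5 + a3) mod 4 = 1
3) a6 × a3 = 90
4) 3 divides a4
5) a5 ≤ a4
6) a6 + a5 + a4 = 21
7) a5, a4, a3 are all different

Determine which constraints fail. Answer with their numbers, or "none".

1) a6 + a5 = 6 + 6 = 12 — holds.
2) a5 + a3 = 21; 21 mod 4 = 1 — holds.
3) a6 × a3 = 6 × 15 = 90 — holds.
4) 9 / 3 = 3, so 3 divides 9 — holds.
5) a5 = 6, a4 = 9; 6 ≤ 9 — holds.
6) a6 + a5 + a4 = 6 + 6 + 9 = 21 — holds.
7) values 6, 9, 15 are pairwise distinct — holds.

All constraints are satisfied.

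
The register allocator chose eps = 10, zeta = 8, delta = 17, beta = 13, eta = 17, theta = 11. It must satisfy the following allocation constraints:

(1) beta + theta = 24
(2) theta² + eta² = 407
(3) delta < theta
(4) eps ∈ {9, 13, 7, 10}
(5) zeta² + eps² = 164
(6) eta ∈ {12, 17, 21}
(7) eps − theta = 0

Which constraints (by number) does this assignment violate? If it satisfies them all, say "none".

(1) beta + theta = 13 + 11 = 24 — holds.
(2) theta² + eta² = 11² + 17² = 121 + 289 = 410, not 407 — does not hold.
(3) delta = 17, theta = 11; 17 ≥ 11 (want <) — does not hold.
(4) eps = 10 is in {9, 13, 7, 10} — holds.
(5) zeta² + eps² = 8² + 10² = 64 + 100 = 164 — holds.
(6) eta = 17 is in {12, 17, 21} — holds.
(7) eps − theta = 10 − 11 = -1, not 0 — does not hold.

Constraints 2, 3, and 7 do not hold.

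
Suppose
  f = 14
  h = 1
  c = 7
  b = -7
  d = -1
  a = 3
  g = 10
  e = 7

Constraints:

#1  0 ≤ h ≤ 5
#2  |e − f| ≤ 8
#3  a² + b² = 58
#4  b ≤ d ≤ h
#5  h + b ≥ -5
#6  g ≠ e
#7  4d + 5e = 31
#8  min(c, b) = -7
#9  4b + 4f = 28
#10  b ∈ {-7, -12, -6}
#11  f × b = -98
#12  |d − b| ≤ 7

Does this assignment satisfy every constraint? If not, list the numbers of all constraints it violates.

#1 h = 1 lies in [0, 5] — OK.
#2 |7 − 14| = 7; 7 ≤ 8 — OK.
#3 a² + b² = 3² + (-7)² = 9 + 49 = 58 — OK.
#4 values -7 ≤ -1 ≤ 1 — OK.
#5 h + b = 1 + (-7) = -6; -6 < -5, bound -5 not met — violated.
#6 g = 10, e = 7; distinct — OK.
#7 4d + 5e = 4(-1) + 5(7) = 31 — OK.
#8 min(7, -7) = -7 — OK.
#9 4b + 4f = 4(-7) + 4(14) = 28 — OK.
#10 b = -7 is in {-7, -12, -6} — OK.
#11 f × b = 14 × (-7) = -98 — OK.
#12 |-1 − (-7)| = 6; 6 ≤ 7 — OK.

Violated: 5.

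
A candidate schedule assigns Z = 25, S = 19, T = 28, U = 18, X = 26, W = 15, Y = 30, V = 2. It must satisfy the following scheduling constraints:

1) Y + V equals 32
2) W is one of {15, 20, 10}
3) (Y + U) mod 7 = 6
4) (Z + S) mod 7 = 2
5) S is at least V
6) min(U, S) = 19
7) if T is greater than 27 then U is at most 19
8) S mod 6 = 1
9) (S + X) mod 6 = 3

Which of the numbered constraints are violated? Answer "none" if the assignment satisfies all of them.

1) Y + V = 30 + 2 = 32  holds
2) W = 15 is in {15, 20, 10}  holds
3) Y + U = 48; 48 mod 7 = 6  holds
4) Z + S = 44; 44 mod 7 = 2  holds
5) S = 19, V = 2; 19 ≥ 2  holds
6) min(18, 19) = 18, not 19  fails
7) T = 28 > 27, so we need U ≤ 19; U = 18 ≤ 19  holds
8) 19 mod 6 = 1  holds
9) S + X = 45; 45 mod 6 = 3  holds

The assignment fails constraint 6.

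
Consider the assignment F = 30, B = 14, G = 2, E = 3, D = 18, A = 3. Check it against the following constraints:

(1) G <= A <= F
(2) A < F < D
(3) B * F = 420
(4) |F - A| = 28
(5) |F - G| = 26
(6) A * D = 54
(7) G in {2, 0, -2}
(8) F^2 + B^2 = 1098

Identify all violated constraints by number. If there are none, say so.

(1) values 2 <= 3 <= 30  ✓
(2) values 3, 30, 18; F = 30 is not < D = 18  ✗
(3) B * F = 14 * 30 = 420  ✓
(4) |30 - 3| = 27, not 28  ✗
(5) |30 - 2| = 28, not 26  ✗
(6) A * D = 3 * 18 = 54  ✓
(7) G = 2 is in {2, 0, -2}  ✓
(8) F^2 + B^2 = 30^2 + 14^2 = 900 + 196 = 1096, not 1098  ✗

Constraints 2, 4, 5, and 8 do not hold.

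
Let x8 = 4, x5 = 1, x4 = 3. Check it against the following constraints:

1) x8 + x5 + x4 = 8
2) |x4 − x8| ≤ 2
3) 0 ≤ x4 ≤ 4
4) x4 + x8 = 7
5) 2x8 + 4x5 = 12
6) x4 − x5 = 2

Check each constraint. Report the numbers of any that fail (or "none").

1) x8 + x5 + x4 = 4 + 1 + 3 = 8 — holds.
2) |3 − 4| = 1; 1 ≤ 2 — holds.
3) x4 = 3 lies in [0, 4] — holds.
4) x4 + x8 = 3 + 4 = 7 — holds.
5) 2x8 + 4x5 = 2(4) + 4(1) = 12 — holds.
6) x4 − x5 = 3 − 1 = 2 — holds.

None — every constraint holds.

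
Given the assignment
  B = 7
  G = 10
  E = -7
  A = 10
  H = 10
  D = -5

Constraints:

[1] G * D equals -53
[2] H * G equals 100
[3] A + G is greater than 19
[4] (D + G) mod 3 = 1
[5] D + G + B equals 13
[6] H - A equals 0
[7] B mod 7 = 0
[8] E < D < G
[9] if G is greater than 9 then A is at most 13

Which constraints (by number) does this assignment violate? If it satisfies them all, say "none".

[1] G * D = 10 * (-5) = -50, not -53  false
[2] H * G = 10 * 10 = 100  true
[3] A + G = 10 + 10 = 20; 20 > 19  true
[4] D + G = 5; 5 mod 3 = 2, not 1  false
[5] D + G + B = -5 + 10 + 7 = 12, not 13  false
[6] H - A = 10 - 10 = 0  true
[7] 7 mod 7 = 0  true
[8] values -7 < -5 < 10  true
[9] G = 10 > 9, so we need A ≤ 13; A = 10 ≤ 13  true

Violated: 1, 4, and 5.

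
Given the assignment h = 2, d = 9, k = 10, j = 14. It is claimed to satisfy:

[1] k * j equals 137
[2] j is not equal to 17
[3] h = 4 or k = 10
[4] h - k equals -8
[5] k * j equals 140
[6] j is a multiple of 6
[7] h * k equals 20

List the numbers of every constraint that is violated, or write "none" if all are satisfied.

Violated: 1 and 6.

[1] k * j = 10 * 14 = 140, not 137  FAIL
[2] j = 14, and 14 ≠ 17  OK
[3] h = 2 ≠ 4, but k = 10 = 10 (second disjunct)  OK
[4] h - k = 2 - 10 = -8  OK
[5] k * j = 10 * 14 = 140  OK
[6] 14 = 6*2 + 2, so 6 does not divide 14  FAIL
[7] h * k = 2 * 10 = 20  OK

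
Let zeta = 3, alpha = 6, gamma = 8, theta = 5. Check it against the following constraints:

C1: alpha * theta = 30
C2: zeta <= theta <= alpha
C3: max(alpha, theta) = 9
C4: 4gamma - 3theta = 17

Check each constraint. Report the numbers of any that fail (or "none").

Constraint 3 is violated.

C1: alpha * theta = 6 * 5 = 30 — OK.
C2: values 3 <= 5 <= 6 — OK.
C3: max(6, 5) = 6, not 9 — violated.
C4: 4gamma - 3theta = 4(8) - 3(5) = 17 — OK.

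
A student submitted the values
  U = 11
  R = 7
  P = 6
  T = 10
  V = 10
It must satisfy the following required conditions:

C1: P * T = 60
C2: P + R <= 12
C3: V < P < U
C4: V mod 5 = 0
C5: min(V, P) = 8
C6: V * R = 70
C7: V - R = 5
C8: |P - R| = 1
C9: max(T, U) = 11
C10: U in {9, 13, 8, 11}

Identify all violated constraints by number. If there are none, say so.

No — constraints 2, 3, 5, and 7 are not satisfied.

C1: P * T = 6 * 10 = 60 — OK.
C2: P + R = 6 + 7 = 13; 13 > 12, bound 12 not met — violated.
C3: values 10, 6, 11; V = 10 is not < P = 6 — violated.
C4: 10 mod 5 = 0 — OK.
C5: min(10, 6) = 6, not 8 — violated.
C6: V * R = 10 * 7 = 70 — OK.
C7: V - R = 10 - 7 = 3, not 5 — violated.
C8: |6 - 7| = 1 — OK.
C9: max(10, 11) = 11 — OK.
C10: U = 11 is in {9, 13, 8, 11} — OK.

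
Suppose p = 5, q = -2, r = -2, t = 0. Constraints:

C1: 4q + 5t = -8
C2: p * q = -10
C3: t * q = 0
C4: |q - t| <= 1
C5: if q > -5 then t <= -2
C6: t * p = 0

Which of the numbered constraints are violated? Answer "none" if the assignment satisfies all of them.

Violated: 4 and 5.

C1: 4q + 5t = 4(-2) + 5(0) = -8 — holds.
C2: p * q = 5 * (-2) = -10 — holds.
C3: t * q = 0 * (-2) = 0 — holds.
C4: |-2 - 0| = 2; 2 > 1, exceeds bound 1 — does not hold.
C5: q = -2 > -5, so we need t ≤ -2; but t = 0 > -2 — does not hold.
C6: t * p = 0 * 5 = 0 — holds.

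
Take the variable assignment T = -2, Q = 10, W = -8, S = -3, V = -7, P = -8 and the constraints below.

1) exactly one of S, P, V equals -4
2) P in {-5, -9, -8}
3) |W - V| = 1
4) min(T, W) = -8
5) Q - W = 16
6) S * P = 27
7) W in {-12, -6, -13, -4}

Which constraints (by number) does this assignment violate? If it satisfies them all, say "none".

1) S=-3, P=-8, V=-7; 0 of them equal -4, not exactly one  no
2) P = -8 is in {-5, -9, -8}  yes
3) |-8 - (-7)| = 1  yes
4) min(-2, -8) = -8  yes
5) Q - W = 10 - (-8) = 18, not 16  no
6) S * P = -3 * (-8) = 24, not 27  no
7) W = -8 is not in {-12, -6, -13, -4}  no

Constraints 1, 5, 6, and 7 do not hold.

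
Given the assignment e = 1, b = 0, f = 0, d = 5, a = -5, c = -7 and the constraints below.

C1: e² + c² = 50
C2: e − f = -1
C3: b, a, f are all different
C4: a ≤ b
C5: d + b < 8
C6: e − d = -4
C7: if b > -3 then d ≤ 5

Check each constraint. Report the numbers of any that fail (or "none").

C1: e² + c² = 1² + (-7)² = 1 + 49 = 50  holds
C2: e − f = 1 − 0 = 1, not -1  fails
C3: b = f = 0, not all different  fails
C4: a = -5, b = 0; -5 ≤ 0  holds
C5: d + b = 5 + 0 = 5; 5 < 8  holds
C6: e − d = 1 − 5 = -4  holds
C7: b = 0 > -3, so we need d ≤ 5; d = 5 ≤ 5  holds

No — constraints 2 and 3 are not satisfied.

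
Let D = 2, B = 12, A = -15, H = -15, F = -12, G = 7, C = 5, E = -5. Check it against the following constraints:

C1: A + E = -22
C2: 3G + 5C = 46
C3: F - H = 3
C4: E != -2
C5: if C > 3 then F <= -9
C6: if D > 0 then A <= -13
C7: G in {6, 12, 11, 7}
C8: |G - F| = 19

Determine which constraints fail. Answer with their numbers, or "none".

Violated: 1.

C1: A + E = -15 + (-5) = -20, not -22  no
C2: 3G + 5C = 3(7) + 5(5) = 46  yes
C3: F - H = -12 - (-15) = 3  yes
C4: E = -5, and -5 ≠ -2  yes
C5: C = 5 > 3, so we need F ≤ -9; F = -12 ≤ -9  yes
C6: D = 2 > 0, so we need A ≤ -13; A = -15 ≤ -13  yes
C7: G = 7 is in {6, 12, 11, 7}  yes
C8: |7 - (-12)| = 19  yes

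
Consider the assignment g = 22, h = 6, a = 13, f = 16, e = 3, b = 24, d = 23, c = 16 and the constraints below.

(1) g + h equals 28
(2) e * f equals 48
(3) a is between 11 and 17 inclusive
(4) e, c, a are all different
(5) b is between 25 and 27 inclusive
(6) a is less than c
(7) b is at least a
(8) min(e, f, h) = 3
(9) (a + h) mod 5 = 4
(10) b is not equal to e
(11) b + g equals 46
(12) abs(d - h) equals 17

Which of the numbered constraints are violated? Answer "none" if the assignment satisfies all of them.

(1) g + h = 22 + 6 = 28 — satisfied.
(2) e * f = 3 * 16 = 48 — satisfied.
(3) a = 13 lies in [11, 17] — satisfied.
(4) values 3, 16, 13 are pairwise distinct — satisfied.
(5) b = 24 is outside [25, 27] — violated.
(6) a = 13, c = 16; 13 < 16 — satisfied.
(7) b = 24, a = 13; 24 ≥ 13 — satisfied.
(8) min(3, 16, 6) = 3 — satisfied.
(9) a + h = 19; 19 mod 5 = 4 — satisfied.
(10) b = 24, e = 3; distinct — satisfied.
(11) b + g = 24 + 22 = 46 — satisfied.
(12) abs(23 - 6) = 17 — satisfied.

Constraint 5 does not hold.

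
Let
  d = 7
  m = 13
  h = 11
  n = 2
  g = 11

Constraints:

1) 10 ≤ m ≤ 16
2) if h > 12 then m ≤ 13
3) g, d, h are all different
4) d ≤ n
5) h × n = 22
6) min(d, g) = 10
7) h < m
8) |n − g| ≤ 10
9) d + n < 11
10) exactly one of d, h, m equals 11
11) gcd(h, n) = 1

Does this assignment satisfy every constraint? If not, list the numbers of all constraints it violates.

1) m = 13 lies in [10, 16]  true
2) h = 11, not > 12; antecedent false, conditional vacuously true  true
3) g = h = 11, not all different  false
4) d = 7, n = 2; 7 > 2 (want ≤)  false
5) h × n = 11 × 2 = 22  true
6) min(7, 11) = 7, not 10  false
7) h = 11, m = 13; 11 < 13  true
8) |2 − 11| = 9; 9 ≤ 10  true
9) d + n = 7 + 2 = 9; 9 < 11  true
10) d=7, h=11, m=13; 1 of them equals 11  true
11) gcd(11, 2) = 1  true

Constraints 3, 4, and 6 are violated.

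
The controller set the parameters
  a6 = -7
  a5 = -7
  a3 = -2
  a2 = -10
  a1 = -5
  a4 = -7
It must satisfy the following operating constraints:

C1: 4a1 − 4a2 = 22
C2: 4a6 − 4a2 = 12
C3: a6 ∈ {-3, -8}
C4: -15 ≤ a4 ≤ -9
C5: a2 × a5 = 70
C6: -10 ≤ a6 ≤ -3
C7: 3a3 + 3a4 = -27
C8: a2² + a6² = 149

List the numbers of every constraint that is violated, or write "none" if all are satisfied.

C1: 4a1 − 4a2 = 4(-5) − 4(-10) = 20, not 22 — fails.
C2: 4a6 − 4a2 = 4(-7) − 4(-10) = 12 — holds.
C3: a6 = -7 is not in {-3, -8} — fails.
C4: a4 = -7 is outside [-15, -9] — fails.
C5: a2 × a5 = -10 × (-7) = 70 — holds.
C6: a6 = -7 lies in [-10, -3] — holds.
C7: 3a3 + 3a4 = 3(-2) + 3(-7) = -27 — holds.
C8: a2² + a6² = (-10)² + (-7)² = 100 + 49 = 149 — holds.

No — constraints 1, 3, and 4 are not satisfied.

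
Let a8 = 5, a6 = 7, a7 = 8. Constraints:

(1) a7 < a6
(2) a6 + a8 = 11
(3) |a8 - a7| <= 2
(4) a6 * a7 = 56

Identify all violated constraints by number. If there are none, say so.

No — constraints 1, 2, and 3 are not satisfied.

(1) a7 = 8, a6 = 7; 8 ≥ 7 (want <)  fails
(2) a6 + a8 = 7 + 5 = 12, not 11  fails
(3) |5 - 8| = 3; 3 > 2, exceeds bound 2  fails
(4) a6 * a7 = 7 * 8 = 56  holds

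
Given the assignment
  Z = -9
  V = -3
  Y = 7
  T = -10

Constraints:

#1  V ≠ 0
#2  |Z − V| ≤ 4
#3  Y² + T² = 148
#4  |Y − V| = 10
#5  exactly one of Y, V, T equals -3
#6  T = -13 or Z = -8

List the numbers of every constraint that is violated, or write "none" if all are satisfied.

#1 V = -3, and -3 ≠ 0 — satisfied.
#2 |-9 − (-3)| = 6; 6 > 4, exceeds bound 4 — violated.
#3 Y² + T² = 7² + (-10)² = 49 + 100 = 149, not 148 — violated.
#4 |7 − (-3)| = 10 — satisfied.
#5 Y=7, V=-3, T=-10; 1 of them equals -3 — satisfied.
#6 T = -10 ≠ -13 and Z = -9 ≠ -8; both disjuncts false — violated.

The assignment fails constraints 2, 3, 6.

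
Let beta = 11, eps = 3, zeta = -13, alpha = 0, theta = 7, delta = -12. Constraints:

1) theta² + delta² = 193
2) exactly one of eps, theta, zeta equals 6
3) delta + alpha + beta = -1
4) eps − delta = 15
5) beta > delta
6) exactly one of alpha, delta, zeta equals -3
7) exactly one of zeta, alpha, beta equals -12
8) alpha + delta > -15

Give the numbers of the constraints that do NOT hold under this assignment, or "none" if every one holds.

Constraints 2, 6, and 7 are violated.

1) theta² + delta² = 7² + (-12)² = 49 + 144 = 193  yes
2) eps=3, theta=7, zeta=-13; 0 of them equal 6, not exactly one  no
3) delta + alpha + beta = -12 + 0 + 11 = -1  yes
4) eps − delta = 3 − (-12) = 15  yes
5) beta = 11, delta = -12; 11 > -12  yes
6) alpha=0, delta=-12, zeta=-13; 0 of them equal -3, not exactly one  no
7) zeta=-13, alpha=0, beta=11; 0 of them equal -12, not exactly one  no
8) alpha + delta = 0 + (-12) = -12; -12 > -15  yes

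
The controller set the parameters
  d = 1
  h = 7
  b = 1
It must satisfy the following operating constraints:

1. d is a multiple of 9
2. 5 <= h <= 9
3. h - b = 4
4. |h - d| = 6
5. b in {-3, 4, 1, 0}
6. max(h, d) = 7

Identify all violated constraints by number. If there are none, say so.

The assignment fails constraints 1, 3.

1. 1 = 9*0 + 1, so 9 does not divide 1 — violated.
2. h = 7 lies in [5, 9] — satisfied.
3. h - b = 7 - 1 = 6, not 4 — violated.
4. |7 - 1| = 6 — satisfied.
5. b = 1 is in {-3, 4, 1, 0} — satisfied.
6. max(7, 1) = 7 — satisfied.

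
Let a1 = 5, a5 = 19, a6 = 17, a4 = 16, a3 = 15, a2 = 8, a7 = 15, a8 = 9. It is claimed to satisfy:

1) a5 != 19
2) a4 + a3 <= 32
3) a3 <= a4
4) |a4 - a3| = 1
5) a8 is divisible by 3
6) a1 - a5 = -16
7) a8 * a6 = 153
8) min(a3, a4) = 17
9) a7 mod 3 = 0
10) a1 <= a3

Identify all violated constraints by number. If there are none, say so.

1) a5 = 19, but 19 is required to differ — violated.
2) a4 + a3 = 16 + 15 = 31; 31 ≤ 32 — satisfied.
3) a3 = 15, a4 = 16; 15 ≤ 16 — satisfied.
4) |16 - 15| = 1 — satisfied.
5) 9 / 3 = 3, so 3 divides 9 — satisfied.
6) a1 - a5 = 5 - 19 = -14, not -16 — violated.
7) a8 * a6 = 9 * 17 = 153 — satisfied.
8) min(15, 16) = 15, not 17 — violated.
9) 15 mod 3 = 0 — satisfied.
10) a1 = 5, a3 = 15; 5 ≤ 15 — satisfied.

Constraints 1, 6, 8 are violated.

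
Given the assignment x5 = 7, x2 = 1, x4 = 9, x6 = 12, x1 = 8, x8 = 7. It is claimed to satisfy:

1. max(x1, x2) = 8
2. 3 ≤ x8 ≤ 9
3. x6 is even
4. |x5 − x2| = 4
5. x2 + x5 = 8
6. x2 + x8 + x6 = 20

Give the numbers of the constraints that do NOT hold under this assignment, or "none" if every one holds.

1. max(8, 1) = 8 — satisfied.
2. x8 = 7 lies in [3, 9] — satisfied.
3. x6 = 12 is even — satisfied.
4. |7 − 1| = 6, not 4 — violated.
5. x2 + x5 = 1 + 7 = 8 — satisfied.
6. x2 + x8 + x6 = 1 + 7 + 12 = 20 — satisfied.

Constraint 4 does not hold.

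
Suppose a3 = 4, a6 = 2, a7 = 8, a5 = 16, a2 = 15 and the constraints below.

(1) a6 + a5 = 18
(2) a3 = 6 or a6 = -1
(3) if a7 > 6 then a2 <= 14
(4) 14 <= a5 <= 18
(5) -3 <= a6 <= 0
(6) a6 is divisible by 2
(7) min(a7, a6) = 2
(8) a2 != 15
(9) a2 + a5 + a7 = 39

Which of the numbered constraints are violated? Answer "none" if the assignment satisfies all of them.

(1) a6 + a5 = 2 + 16 = 18 — satisfied.
(2) a3 = 4 ≠ 6 and a6 = 2 ≠ -1; both disjuncts false — violated.
(3) a7 = 8 > 6, so we need a2 ≤ 14; but a2 = 15 > 14 — violated.
(4) a5 = 16 lies in [14, 18] — satisfied.
(5) a6 = 2 is outside [-3, 0] — violated.
(6) 2 / 2 = 1, so 2 divides 2 — satisfied.
(7) min(8, 2) = 2 — satisfied.
(8) a2 = 15, but 15 is required to differ — violated.
(9) a2 + a5 + a7 = 15 + 16 + 8 = 39 — satisfied.

No — constraints 2, 3, 5, 8 are not satisfied.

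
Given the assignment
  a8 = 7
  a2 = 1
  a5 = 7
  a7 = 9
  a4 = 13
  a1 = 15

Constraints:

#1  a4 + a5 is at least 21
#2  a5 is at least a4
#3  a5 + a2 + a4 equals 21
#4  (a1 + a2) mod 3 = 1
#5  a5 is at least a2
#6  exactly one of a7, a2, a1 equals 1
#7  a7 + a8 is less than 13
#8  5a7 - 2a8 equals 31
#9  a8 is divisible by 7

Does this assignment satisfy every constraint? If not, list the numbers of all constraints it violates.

#1 a4 + a5 = 13 + 7 = 20; 20 < 21, bound 21 not met — fails.
#2 a5 = 7, a4 = 13; 7 < 13 (want ≥) — fails.
#3 a5 + a2 + a4 = 7 + 1 + 13 = 21 — holds.
#4 a1 + a2 = 16; 16 mod 3 = 1 — holds.
#5 a5 = 7, a2 = 1; 7 ≥ 1 — holds.
#6 a7=9, a2=1, a1=15; 1 of them equals 1 — holds.
#7 a7 + a8 = 9 + 7 = 16; 16 ≥ 13, bound 13 not met — fails.
#8 5a7 - 2a8 = 5(9) - 2(7) = 31 — holds.
#9 7 / 7 = 1, so 7 divides 7 — holds.

Constraints 1, 2, and 7 do not hold.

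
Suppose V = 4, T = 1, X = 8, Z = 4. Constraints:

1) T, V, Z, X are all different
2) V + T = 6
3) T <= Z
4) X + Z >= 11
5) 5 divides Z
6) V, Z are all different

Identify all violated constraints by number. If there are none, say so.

Violated: 1, 2, 5, and 6.

1) V = Z = 4, not all different — fails.
2) V + T = 4 + 1 = 5, not 6 — fails.
3) T = 1, Z = 4; 1 ≤ 4 — holds.
4) X + Z = 8 + 4 = 12; 12 ≥ 11 — holds.
5) 4 = 5*0 + 4, so 5 does not divide 4 — fails.
6) V = Z = 4, not all different — fails.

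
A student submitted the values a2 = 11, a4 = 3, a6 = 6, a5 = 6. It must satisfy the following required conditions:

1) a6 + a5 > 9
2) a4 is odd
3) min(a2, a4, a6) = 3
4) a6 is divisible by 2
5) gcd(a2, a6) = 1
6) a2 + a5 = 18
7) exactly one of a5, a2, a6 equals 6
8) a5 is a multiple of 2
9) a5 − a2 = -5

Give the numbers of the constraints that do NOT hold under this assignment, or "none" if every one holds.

The assignment fails constraints 6 and 7.

1) a6 + a5 = 6 + 6 = 12; 12 > 9 — satisfied.
2) a4 = 3 is odd — satisfied.
3) min(11, 3, 6) = 3 — satisfied.
4) 6 / 2 = 3, so 2 divides 6 — satisfied.
5) gcd(11, 6) = 1 — satisfied.
6) a2 + a5 = 11 + 6 = 17, not 18 — violated.
7) a5=6, a2=11, a6=6; 2 of them equal 6, not exactly one — violated.
8) 6 / 2 = 3, so 2 divides 6 — satisfied.
9) a5 − a2 = 6 − 11 = -5 — satisfied.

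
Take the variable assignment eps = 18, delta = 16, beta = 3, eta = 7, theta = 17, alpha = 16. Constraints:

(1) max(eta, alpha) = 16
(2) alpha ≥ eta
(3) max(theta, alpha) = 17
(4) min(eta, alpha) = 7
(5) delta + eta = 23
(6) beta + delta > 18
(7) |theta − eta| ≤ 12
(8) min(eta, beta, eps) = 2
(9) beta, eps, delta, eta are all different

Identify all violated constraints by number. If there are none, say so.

Violated: 8.

(1) max(7, 16) = 16 — satisfied.
(2) alpha = 16, eta = 7; 16 ≥ 7 — satisfied.
(3) max(17, 16) = 17 — satisfied.
(4) min(7, 16) = 7 — satisfied.
(5) delta + eta = 16 + 7 = 23 — satisfied.
(6) beta + delta = 3 + 16 = 19; 19 > 18 — satisfied.
(7) |17 − 7| = 10; 10 ≤ 12 — satisfied.
(8) min(7, 3, 18) = 3, not 2 — violated.
(9) values 3, 18, 16, 7 are pairwise distinct — satisfied.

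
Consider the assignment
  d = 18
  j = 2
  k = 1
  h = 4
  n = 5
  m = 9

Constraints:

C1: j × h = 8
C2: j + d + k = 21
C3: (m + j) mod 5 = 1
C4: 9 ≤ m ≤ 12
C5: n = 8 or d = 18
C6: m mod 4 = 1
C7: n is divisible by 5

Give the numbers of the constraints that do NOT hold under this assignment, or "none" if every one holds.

C1: j × h = 2 × 4 = 8  yes
C2: j + d + k = 2 + 18 + 1 = 21  yes
C3: m + j = 11; 11 mod 5 = 1  yes
C4: m = 9 lies in [9, 12]  yes
C5: n = 5 ≠ 8, but d = 18 = 18 (second disjunct)  yes
C6: 9 mod 4 = 1  yes
C7: 5 / 5 = 1, so 5 divides 5  yes

All constraints are satisfied.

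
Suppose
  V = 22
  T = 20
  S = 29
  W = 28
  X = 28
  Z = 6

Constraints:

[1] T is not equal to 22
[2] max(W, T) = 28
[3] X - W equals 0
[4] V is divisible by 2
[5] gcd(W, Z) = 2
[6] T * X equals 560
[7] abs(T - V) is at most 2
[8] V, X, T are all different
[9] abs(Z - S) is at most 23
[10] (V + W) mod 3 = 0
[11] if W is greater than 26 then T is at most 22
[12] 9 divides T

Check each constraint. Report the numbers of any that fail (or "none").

[1] T = 20, and 20 ≠ 22 — satisfied.
[2] max(28, 20) = 28 — satisfied.
[3] X - W = 28 - 28 = 0 — satisfied.
[4] 22 / 2 = 11, so 2 divides 22 — satisfied.
[5] gcd(28, 6) = 2 — satisfied.
[6] T * X = 20 * 28 = 560 — satisfied.
[7] abs(20 - 22) = 2; 2 ≤ 2 — satisfied.
[8] values 22, 28, 20 are pairwise distinct — satisfied.
[9] abs(6 - 29) = 23; 23 ≤ 23 — satisfied.
[10] V + W = 50; 50 mod 3 = 2, not 0 — violated.
[11] W = 28 > 26, so we need T ≤ 22; T = 20 ≤ 22 — satisfied.
[12] 20 = 9*2 + 2, so 9 does not divide 20 — violated.

No — constraints 10 and 12 are not satisfied.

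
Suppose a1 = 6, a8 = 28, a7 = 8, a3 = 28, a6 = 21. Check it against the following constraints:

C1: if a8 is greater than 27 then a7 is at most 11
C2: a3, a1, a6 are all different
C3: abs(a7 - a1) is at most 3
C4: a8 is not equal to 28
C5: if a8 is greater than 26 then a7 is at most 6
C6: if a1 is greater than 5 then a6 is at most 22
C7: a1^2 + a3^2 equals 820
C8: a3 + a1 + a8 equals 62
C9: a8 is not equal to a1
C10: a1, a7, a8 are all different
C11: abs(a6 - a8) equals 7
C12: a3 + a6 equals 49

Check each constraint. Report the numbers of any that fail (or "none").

Constraints 4 and 5 are violated.

C1: a8 = 28 > 27, so we need a7 ≤ 11; a7 = 8 ≤ 11 — holds.
C2: values 28, 6, 21 are pairwise distinct — holds.
C3: abs(8 - 6) = 2; 2 ≤ 3 — holds.
C4: a8 = 28, but 28 is required to differ — does not hold.
C5: a8 = 28 > 26, so we need a7 ≤ 6; but a7 = 8 > 6 — does not hold.
C6: a1 = 6 > 5, so we need a6 ≤ 22; a6 = 21 ≤ 22 — holds.
C7: a1^2 + a3^2 = 6^2 + 28^2 = 36 + 784 = 820 — holds.
C8: a3 + a1 + a8 = 28 + 6 + 28 = 62 — holds.
C9: a8 = 28, a1 = 6; distinct — holds.
C10: values 6, 8, 28 are pairwise distinct — holds.
C11: abs(21 - 28) = 7 — holds.
C12: a3 + a6 = 28 + 21 = 49 — holds.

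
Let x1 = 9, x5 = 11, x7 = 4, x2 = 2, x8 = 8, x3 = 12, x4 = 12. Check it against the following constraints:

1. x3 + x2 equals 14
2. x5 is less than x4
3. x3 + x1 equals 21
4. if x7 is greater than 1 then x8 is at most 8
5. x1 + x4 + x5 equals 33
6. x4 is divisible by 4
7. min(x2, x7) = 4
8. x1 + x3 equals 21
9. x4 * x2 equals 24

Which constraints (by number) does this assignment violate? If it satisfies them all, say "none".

The assignment fails constraints 5 and 7.

1. x3 + x2 = 12 + 2 = 14 — holds.
2. x5 = 11, x4 = 12; 11 < 12 — holds.
3. x3 + x1 = 12 + 9 = 21 — holds.
4. x7 = 4 > 1, so we need x8 ≤ 8; x8 = 8 ≤ 8 — holds.
5. x1 + x4 + x5 = 9 + 12 + 11 = 32, not 33 — fails.
6. 12 / 4 = 3, so 4 divides 12 — holds.
7. min(2, 4) = 2, not 4 — fails.
8. x1 + x3 = 9 + 12 = 21 — holds.
9. x4 * x2 = 12 * 2 = 24 — holds.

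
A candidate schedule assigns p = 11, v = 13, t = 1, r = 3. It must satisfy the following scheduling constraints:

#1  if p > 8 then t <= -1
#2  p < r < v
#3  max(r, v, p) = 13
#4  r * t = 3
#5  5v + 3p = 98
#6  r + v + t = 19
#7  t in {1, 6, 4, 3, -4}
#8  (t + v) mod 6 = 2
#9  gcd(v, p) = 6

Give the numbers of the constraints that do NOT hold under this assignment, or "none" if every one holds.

#1 p = 11 > 8, so we need t ≤ -1; but t = 1 > -1 — fails.
#2 values 11, 3, 13; p = 11 is not < r = 3 — fails.
#3 max(3, 13, 11) = 13 — holds.
#4 r * t = 3 * 1 = 3 — holds.
#5 5v + 3p = 5(13) + 3(11) = 98 — holds.
#6 r + v + t = 3 + 13 + 1 = 17, not 19 — fails.
#7 t = 1 is in {1, 6, 4, 3, -4} — holds.
#8 t + v = 14; 14 mod 6 = 2 — holds.
#9 gcd(13, 11) = 1, not 6 — fails.

No — constraints 1, 2, 6, and 9 are not satisfied.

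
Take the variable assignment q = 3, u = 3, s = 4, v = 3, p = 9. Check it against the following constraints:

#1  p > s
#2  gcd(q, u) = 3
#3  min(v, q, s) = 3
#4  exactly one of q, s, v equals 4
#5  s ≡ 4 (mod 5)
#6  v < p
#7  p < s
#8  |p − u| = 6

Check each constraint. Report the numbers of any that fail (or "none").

Constraint 7 does not hold.

#1 p = 9, s = 4; 9 > 4 — holds.
#2 gcd(3, 3) = 3 — holds.
#3 min(3, 3, 4) = 3 — holds.
#4 q=3, s=4, v=3; 1 of them equals 4 — holds.
#5 4 mod 5 = 4 — holds.
#6 v = 3, p = 9; 3 < 9 — holds.
#7 p = 9, s = 4; 9 ≥ 4 (want <) — fails.
#8 |9 − 3| = 6 — holds.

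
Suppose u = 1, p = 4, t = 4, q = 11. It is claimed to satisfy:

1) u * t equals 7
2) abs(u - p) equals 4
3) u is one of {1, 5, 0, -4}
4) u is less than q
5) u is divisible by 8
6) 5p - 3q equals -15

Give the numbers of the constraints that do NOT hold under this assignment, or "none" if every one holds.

Constraints 1, 2, 5, and 6 do not hold.

1) u * t = 1 * 4 = 4, not 7 — violated.
2) abs(1 - 4) = 3, not 4 — violated.
3) u = 1 is in {1, 5, 0, -4} — satisfied.
4) u = 1, q = 11; 1 < 11 — satisfied.
5) 1 = 8*0 + 1, so 8 does not divide 1 — violated.
6) 5p - 3q = 5(4) - 3(11) = -13, not -15 — violated.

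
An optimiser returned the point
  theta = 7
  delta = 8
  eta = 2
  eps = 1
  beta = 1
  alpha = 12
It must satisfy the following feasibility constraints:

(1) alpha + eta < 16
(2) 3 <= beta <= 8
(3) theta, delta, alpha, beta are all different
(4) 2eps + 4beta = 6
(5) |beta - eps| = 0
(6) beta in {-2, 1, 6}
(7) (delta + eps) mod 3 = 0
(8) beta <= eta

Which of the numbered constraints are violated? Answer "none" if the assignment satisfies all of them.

(1) alpha + eta = 12 + 2 = 14; 14 < 16 — holds.
(2) beta = 1 is outside [3, 8] — does not hold.
(3) values 7, 8, 12, 1 are pairwise distinct — holds.
(4) 2eps + 4beta = 2(1) + 4(1) = 6 — holds.
(5) |1 - 1| = 0 — holds.
(6) beta = 1 is in {-2, 1, 6} — holds.
(7) delta + eps = 9; 9 mod 3 = 0 — holds.
(8) beta = 1, eta = 2; 1 ≤ 2 — holds.

Constraint 2 does not hold.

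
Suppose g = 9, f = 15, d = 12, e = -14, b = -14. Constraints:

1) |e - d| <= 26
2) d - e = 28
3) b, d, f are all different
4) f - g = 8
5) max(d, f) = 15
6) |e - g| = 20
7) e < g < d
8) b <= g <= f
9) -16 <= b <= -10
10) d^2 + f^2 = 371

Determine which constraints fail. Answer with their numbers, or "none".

The assignment fails constraints 2, 4, 6, and 10.

1) |-14 - 12| = 26; 26 ≤ 26 — holds.
2) d - e = 12 - (-14) = 26, not 28 — does not hold.
3) values -14, 12, 15 are pairwise distinct — holds.
4) f - g = 15 - 9 = 6, not 8 — does not hold.
5) max(12, 15) = 15 — holds.
6) |-14 - 9| = 23, not 20 — does not hold.
7) values -14 < 9 < 12 — holds.
8) values -14 <= 9 <= 15 — holds.
9) b = -14 lies in [-16, -10] — holds.
10) d^2 + f^2 = 12^2 + 15^2 = 144 + 225 = 369, not 371 — does not hold.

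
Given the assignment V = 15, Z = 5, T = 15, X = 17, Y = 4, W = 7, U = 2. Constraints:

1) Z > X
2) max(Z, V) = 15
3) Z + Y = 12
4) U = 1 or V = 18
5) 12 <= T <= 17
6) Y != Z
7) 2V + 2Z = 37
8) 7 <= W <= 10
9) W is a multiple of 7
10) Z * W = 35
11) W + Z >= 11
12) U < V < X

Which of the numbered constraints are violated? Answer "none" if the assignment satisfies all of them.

1) Z = 5, X = 17; 5 ≤ 17 (want >)  ✘
2) max(5, 15) = 15  ✔
3) Z + Y = 5 + 4 = 9, not 12  ✘
4) U = 2 ≠ 1 and V = 15 ≠ 18; both disjuncts false  ✘
5) T = 15 lies in [12, 17]  ✔
6) Y = 4, Z = 5; distinct  ✔
7) 2V + 2Z = 2(15) + 2(5) = 40, not 37  ✘
8) W = 7 lies in [7, 10]  ✔
9) 7 / 7 = 1, so 7 divides 7  ✔
10) Z * W = 5 * 7 = 35  ✔
11) W + Z = 7 + 5 = 12; 12 ≥ 11  ✔
12) values 2 < 15 < 17  ✔

Violated: 1, 3, 4, and 7.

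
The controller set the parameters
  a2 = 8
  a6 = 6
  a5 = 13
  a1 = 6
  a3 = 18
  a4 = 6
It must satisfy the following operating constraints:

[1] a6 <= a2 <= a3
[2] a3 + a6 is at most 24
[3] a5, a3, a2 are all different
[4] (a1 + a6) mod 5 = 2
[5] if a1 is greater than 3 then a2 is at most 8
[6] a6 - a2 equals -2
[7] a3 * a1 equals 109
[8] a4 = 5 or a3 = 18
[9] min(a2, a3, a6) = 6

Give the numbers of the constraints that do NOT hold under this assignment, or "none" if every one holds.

[1] values 6 <= 8 <= 18  OK
[2] a3 + a6 = 18 + 6 = 24; 24 ≤ 24  OK
[3] values 13, 18, 8 are pairwise distinct  OK
[4] a1 + a6 = 12; 12 mod 5 = 2  OK
[5] a1 = 6 > 3, so we need a2 ≤ 8; a2 = 8 ≤ 8  OK
[6] a6 - a2 = 6 - 8 = -2  OK
[7] a3 * a1 = 18 * 6 = 108, not 109  FAIL
[8] a4 = 6 ≠ 5, but a3 = 18 = 18 (second disjunct)  OK
[9] min(8, 18, 6) = 6  OK

The assignment fails constraint 7.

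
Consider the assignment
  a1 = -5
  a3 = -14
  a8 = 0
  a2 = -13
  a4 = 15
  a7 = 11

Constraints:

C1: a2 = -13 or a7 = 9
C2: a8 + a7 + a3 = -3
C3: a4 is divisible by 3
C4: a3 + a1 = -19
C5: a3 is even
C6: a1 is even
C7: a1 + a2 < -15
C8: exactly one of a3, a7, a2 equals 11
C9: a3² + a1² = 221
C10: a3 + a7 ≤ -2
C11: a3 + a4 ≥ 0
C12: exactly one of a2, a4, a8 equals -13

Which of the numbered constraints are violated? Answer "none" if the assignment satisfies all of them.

Constraint 6 does not hold.

C1: a2 = -13 = -13 (first disjunct) — satisfied.
C2: a8 + a7 + a3 = 0 + 11 + (-14) = -3 — satisfied.
C3: 15 / 3 = 5, so 3 divides 15 — satisfied.
C4: a3 + a1 = -14 + (-5) = -19 — satisfied.
C5: a3 = -14 is even — satisfied.
C6: a1 = -5 is odd — violated.
C7: a1 + a2 = -5 + (-13) = -18; -18 < -15 — satisfied.
C8: a3=-14, a7=11, a2=-13; 1 of them equals 11 — satisfied.
C9: a3² + a1² = (-14)² + (-5)² = 196 + 25 = 221 — satisfied.
C10: a3 + a7 = -14 + 11 = -3; -3 ≤ -2 — satisfied.
C11: a3 + a4 = -14 + 15 = 1; 1 ≥ 0 — satisfied.
C12: a2=-13, a4=15, a8=0; 1 of them equals -13 — satisfied.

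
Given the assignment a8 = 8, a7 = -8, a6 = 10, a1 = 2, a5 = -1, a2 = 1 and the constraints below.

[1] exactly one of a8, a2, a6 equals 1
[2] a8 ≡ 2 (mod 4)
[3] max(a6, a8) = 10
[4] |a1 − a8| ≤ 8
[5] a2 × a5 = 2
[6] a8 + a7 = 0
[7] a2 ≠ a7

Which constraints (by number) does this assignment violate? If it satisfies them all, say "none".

[1] a8=8, a2=1, a6=10; 1 of them equals 1  true
[2] 8 mod 4 = 0, not 2  false
[3] max(10, 8) = 10  true
[4] |2 − 8| = 6; 6 ≤ 8  true
[5] a2 × a5 = 1 × (-1) = -1, not 2  false
[6] a8 + a7 = 8 + (-8) = 0  true
[7] a2 = 1, a7 = -8; distinct  true

Constraints 2, 5 do not hold.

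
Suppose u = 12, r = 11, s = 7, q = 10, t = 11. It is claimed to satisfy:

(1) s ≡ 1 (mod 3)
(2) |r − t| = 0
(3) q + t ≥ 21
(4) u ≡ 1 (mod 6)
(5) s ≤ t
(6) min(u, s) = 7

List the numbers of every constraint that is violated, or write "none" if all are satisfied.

No — constraint 4 is not satisfied.

(1) 7 mod 3 = 1 — holds.
(2) |11 − 11| = 0 — holds.
(3) q + t = 10 + 11 = 21; 21 ≥ 21 — holds.
(4) 12 mod 6 = 0, not 1 — does not hold.
(5) s = 7, t = 11; 7 ≤ 11 — holds.
(6) min(12, 7) = 7 — holds.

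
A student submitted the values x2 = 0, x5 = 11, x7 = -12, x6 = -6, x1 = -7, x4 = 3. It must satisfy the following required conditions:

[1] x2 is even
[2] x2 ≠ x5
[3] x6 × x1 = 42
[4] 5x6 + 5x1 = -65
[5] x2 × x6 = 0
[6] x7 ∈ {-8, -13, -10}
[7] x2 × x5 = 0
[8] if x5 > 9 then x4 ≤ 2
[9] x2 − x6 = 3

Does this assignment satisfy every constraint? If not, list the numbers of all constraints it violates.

The assignment fails constraints 6, 8, and 9.

[1] x2 = 0 is even — satisfied.
[2] x2 = 0, x5 = 11; distinct — satisfied.
[3] x6 × x1 = -6 × (-7) = 42 — satisfied.
[4] 5x6 + 5x1 = 5(-6) + 5(-7) = -65 — satisfied.
[5] x2 × x6 = 0 × (-6) = 0 — satisfied.
[6] x7 = -12 is not in {-8, -13, -10} — violated.
[7] x2 × x5 = 0 × 11 = 0 — satisfied.
[8] x5 = 11 > 9, so we need x4 ≤ 2; but x4 = 3 > 2 — violated.
[9] x2 − x6 = 0 − (-6) = 6, not 3 — violated.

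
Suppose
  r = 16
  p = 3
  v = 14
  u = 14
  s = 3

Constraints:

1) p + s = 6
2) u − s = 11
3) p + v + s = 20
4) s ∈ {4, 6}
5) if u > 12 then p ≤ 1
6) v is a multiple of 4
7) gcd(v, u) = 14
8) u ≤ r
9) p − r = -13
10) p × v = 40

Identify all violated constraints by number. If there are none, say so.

1) p + s = 3 + 3 = 6 — holds.
2) u − s = 14 − 3 = 11 — holds.
3) p + v + s = 3 + 14 + 3 = 20 — holds.
4) s = 3 is not in {4, 6} — fails.
5) u = 14 > 12, so we need p ≤ 1; but p = 3 > 1 — fails.
6) 14 = 4×3 + 2, so 4 does not divide 14 — fails.
7) gcd(14, 14) = 14 — holds.
8) u = 14, r = 16; 14 ≤ 16 — holds.
9) p − r = 3 − 16 = -13 — holds.
10) p × v = 3 × 14 = 42, not 40 — fails.

Constraints 4, 5, 6, and 10 are violated.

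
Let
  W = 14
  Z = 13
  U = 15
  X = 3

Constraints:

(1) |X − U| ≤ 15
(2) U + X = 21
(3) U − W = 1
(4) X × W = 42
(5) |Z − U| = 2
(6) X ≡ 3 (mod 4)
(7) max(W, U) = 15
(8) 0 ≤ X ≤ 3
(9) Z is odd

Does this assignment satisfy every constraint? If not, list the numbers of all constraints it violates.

(1) |3 − 15| = 12; 12 ≤ 15 — satisfied.
(2) U + X = 15 + 3 = 18, not 21 — violated.
(3) U − W = 15 − 14 = 1 — satisfied.
(4) X × W = 3 × 14 = 42 — satisfied.
(5) |13 − 15| = 2 — satisfied.
(6) 3 mod 4 = 3 — satisfied.
(7) max(14, 15) = 15 — satisfied.
(8) X = 3 lies in [0, 3] — satisfied.
(9) Z = 13 is odd — satisfied.

Constraint 2 is violated.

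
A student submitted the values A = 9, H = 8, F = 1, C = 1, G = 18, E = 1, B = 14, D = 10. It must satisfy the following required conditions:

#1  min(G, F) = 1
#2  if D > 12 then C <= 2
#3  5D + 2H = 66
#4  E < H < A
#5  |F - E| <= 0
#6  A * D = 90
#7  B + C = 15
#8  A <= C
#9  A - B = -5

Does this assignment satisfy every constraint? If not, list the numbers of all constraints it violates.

No — constraint 8 is not satisfied.

#1 min(18, 1) = 1 — OK.
#2 D = 10, not > 12; antecedent false, conditional vacuously true — OK.
#3 5D + 2H = 5(10) + 2(8) = 66 — OK.
#4 values 1 < 8 < 9 — OK.
#5 |1 - 1| = 0; 0 ≤ 0 — OK.
#6 A * D = 9 * 10 = 90 — OK.
#7 B + C = 14 + 1 = 15 — OK.
#8 A = 9, C = 1; 9 > 1 (want ≤) — violated.
#9 A - B = 9 - 14 = -5 — OK.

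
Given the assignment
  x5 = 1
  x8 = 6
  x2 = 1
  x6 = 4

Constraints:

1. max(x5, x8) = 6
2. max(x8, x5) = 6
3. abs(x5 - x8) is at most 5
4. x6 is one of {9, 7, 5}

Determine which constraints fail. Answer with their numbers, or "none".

1. max(1, 6) = 6 — OK.
2. max(6, 1) = 6 — OK.
3. abs(1 - 6) = 5; 5 ≤ 5 — OK.
4. x6 = 4 is not in {9, 7, 5} — violated.

Constraint 4 is violated.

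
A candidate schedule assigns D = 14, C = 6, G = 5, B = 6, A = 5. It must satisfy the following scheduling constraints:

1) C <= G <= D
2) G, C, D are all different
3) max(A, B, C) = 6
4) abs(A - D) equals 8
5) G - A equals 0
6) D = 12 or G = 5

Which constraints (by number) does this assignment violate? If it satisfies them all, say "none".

1) values 6, 5, 14; C = 6 is not <= G = 5 — violated.
2) values 5, 6, 14 are pairwise distinct — satisfied.
3) max(5, 6, 6) = 6 — satisfied.
4) abs(5 - 14) = 9, not 8 — violated.
5) G - A = 5 - 5 = 0 — satisfied.
6) D = 14 ≠ 12, but G = 5 = 5 (second disjunct) — satisfied.

Constraints 1 and 4 do not hold.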